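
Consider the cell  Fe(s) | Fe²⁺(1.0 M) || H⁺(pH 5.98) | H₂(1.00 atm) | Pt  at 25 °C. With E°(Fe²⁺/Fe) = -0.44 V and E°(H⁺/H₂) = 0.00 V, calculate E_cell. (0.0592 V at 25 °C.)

The hydrogen couple is the cathode, so E°_cell = 0.44 V; n = 2.
[H⁺] = 10^(−5.98) = 1 × 10^-6 M, and Q = [Fe²⁺]·P(H₂) / [H⁺]^2 = 9.12 × 10^11.
E = E° − (0.0592/2) log Q = 0.44 − (0.0592/2)(11.960) = 0.086 V.

0.086 V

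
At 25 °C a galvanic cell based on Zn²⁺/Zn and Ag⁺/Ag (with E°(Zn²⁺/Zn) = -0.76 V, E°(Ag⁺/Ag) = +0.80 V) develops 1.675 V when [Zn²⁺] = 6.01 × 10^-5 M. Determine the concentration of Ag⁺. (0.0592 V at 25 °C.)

From the Nernst equation, log Q = n(E° − E)/0.0592 = 2(1.56 − 1.675)/0.0592 = -3.885, so Q = 1.3 × 10^-4.
With Q = [Zn²⁺]/[Ag⁺]^2 and the known concentrations, [Ag⁺]^2 in the denominator gives [Ag⁺] = 0.68 M.

0.68 M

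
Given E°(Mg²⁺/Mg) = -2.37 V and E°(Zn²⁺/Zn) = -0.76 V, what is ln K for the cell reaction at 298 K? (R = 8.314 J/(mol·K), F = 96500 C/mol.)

ln K = 125.4

E°_cell = -0.76 − (-2.37) = 1.61 V, with n = 2 electrons transferred.
At equilibrium E = 0, so the Nernst equation gives ln K = nFE°/RT = (2)(96500)(1.61)/((8.314)(298)) = 125.42.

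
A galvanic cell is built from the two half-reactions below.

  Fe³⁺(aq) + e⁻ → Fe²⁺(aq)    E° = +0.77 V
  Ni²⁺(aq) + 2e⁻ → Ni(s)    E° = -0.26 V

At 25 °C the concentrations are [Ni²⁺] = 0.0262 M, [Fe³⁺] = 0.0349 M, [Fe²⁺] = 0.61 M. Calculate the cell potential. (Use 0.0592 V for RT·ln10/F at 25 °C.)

1.00 V

The Fe³⁺/Fe²⁺ couple has the higher reduction potential and acts as the cathode, so E°_cell = +0.77 − (-0.26) = 1.03 V.
Balancing electrons gives n = 2; the reaction quotient is Q = [Ni²⁺]·[Fe²⁺]^2/[Fe³⁺]^2 = 8.00.
At 25 °C, E = E° − (0.0592/n) log Q = 1.03 − (0.0592/2)(0.903) = 1.030 − 0.027 = 1.003 V.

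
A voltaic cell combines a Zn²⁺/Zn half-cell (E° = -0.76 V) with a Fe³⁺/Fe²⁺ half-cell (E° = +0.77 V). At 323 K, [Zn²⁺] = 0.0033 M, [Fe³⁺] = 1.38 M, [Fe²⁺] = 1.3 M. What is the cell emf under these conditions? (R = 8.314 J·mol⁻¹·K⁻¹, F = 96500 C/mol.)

1.61 V

The Fe³⁺/Fe²⁺ couple has the higher reduction potential and acts as the cathode, so E°_cell = +0.77 − (-0.76) = 1.53 V.
Balancing electrons gives n = 2; the reaction quotient is Q = [Zn²⁺]·[Fe²⁺]^2/[Fe³⁺]^2 = 0.00293.
E = E° − (RT/nF) ln Q = 1.53 − (8.314×323)/(2×96500) × (-5.833) = 1.530 + 0.081 = 1.611 V.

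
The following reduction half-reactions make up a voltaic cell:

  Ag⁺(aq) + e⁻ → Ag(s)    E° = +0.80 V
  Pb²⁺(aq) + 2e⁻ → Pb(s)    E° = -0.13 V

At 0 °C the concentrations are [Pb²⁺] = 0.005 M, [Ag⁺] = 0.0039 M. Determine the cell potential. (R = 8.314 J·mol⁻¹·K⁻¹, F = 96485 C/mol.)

The Ag⁺/Ag couple has the higher reduction potential and acts as the cathode, so E°_cell = +0.80 − (-0.13) = 0.93 V.
Balancing electrons gives n = 2; the reaction quotient is Q = [Pb²⁺]/[Ag⁺]^2 = 329.
E = E° − (RT/nF) ln Q = 0.93 − (8.314×273)/(2×96485) × (5.795) = 0.930 − 0.068 = 0.862 V.

0.862 V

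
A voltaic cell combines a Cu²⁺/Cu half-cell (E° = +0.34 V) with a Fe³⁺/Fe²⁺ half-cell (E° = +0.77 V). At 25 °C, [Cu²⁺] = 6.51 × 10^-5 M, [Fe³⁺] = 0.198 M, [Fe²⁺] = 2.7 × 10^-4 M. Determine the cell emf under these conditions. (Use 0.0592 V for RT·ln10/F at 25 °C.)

0.724 V

The Fe³⁺/Fe²⁺ couple has the higher reduction potential and acts as the cathode, so E°_cell = +0.77 − (+0.34) = 0.43 V.
Balancing electrons gives n = 2; the reaction quotient is Q = [Cu²⁺]·[Fe²⁺]^2/[Fe³⁺]^2 = 1.21 × 10^-10.
At 25 °C, E = E° − (0.0592/n) log Q = 0.43 − (0.0592/2)(-9.917) = 0.430 + 0.294 = 0.724 V.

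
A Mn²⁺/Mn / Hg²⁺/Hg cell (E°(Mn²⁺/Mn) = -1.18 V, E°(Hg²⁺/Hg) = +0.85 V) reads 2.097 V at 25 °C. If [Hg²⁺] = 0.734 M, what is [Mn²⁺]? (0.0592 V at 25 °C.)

From the Nernst equation, log Q = n(E° − E)/0.0592 = 2(2.03 − 2.097)/0.0592 = -2.264, so Q = 0.00545.
With Q = [Mn²⁺]/[Hg²⁺] and the known concentrations, [Mn²⁺] in the numerator gives [Mn²⁺] = 0.004 M.

0.004 M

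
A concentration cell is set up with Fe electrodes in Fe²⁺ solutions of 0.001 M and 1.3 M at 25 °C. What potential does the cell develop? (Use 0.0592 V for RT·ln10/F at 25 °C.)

Both half-cells are Fe²⁺/Fe, so E°_cell = 0. The concentrated side is the cathode; the cell reaction moves Fe²⁺ from high to low concentration with n = 2.
Q = [Fe²⁺]_dilute/[Fe²⁺]_conc = 0.001/1.3 = 7.69 × 10^-4.
E = 0 − (0.0592/2) log Q = −(0.0592/2)(-3.114) = 0.0922 V.

0.092 V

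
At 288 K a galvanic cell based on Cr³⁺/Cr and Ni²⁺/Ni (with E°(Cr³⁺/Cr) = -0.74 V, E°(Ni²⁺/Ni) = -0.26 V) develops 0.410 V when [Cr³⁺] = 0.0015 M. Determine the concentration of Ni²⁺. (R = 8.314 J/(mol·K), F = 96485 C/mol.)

4.6 × 10^-5 M

From the Nernst equation, ln Q = nF(E° − E)/RT = 6×96485×(0.48 − 0.410)/(8.314×288) = 16.924, so Q = 2.24 × 10^7.
With Q = [Cr³⁺]^2/[Ni²⁺]^3 and the known concentrations, [Ni²⁺]^3 in the denominator gives [Ni²⁺] = 4.6 × 10^-5 M.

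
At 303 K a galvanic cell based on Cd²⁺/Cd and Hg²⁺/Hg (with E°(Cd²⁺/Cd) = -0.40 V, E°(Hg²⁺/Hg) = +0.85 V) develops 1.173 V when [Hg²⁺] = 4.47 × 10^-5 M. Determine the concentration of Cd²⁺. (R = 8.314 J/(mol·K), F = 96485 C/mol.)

From the Nernst equation, ln Q = nF(E° − E)/RT = 2×96485×(1.25 − 1.173)/(8.314×303) = 5.898, so Q = 364.
With Q = [Cd²⁺]/[Hg²⁺] and the known concentrations, [Cd²⁺] in the numerator gives [Cd²⁺] = 0.016 M.

0.016 M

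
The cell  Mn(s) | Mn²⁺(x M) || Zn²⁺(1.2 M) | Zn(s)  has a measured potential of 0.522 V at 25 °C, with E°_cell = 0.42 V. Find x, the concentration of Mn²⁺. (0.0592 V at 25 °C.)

4.3 × 10^-4 M

From the Nernst equation, log Q = n(E° − E)/0.0592 = 2(0.42 − 0.522)/0.0592 = -3.446, so Q = 3.58 × 10^-4.
With Q = [Mn²⁺]/[Zn²⁺] and the known concentrations, [Mn²⁺] in the numerator gives [Mn²⁺] = 4.3 × 10^-4 M.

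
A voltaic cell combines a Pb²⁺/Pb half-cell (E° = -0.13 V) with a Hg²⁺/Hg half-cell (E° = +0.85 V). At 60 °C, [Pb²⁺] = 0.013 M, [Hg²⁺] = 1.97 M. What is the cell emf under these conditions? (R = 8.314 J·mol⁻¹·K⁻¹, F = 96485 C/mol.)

1.05 V

The Hg²⁺/Hg couple has the higher reduction potential and acts as the cathode, so E°_cell = +0.85 − (-0.13) = 0.98 V.
Balancing electrons gives n = 2; the reaction quotient is Q = [Pb²⁺]/[Hg²⁺] = 0.00660.
E = E° − (RT/nF) ln Q = 0.98 − (8.314×333)/(2×96485) × (-5.021) = 0.980 + 0.072 = 1.052 V.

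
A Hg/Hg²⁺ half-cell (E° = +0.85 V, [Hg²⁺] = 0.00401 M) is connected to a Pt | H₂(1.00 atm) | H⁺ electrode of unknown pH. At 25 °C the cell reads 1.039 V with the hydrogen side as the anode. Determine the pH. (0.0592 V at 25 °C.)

pH = 4.39

E°_cell = 0.85 V and n = 2.
log Q = n(E° − E)/0.0592 = 2×(0.85 − 1.039)/0.0592 = -6.385.
With Q = [H⁺]^2 / ([Hg²⁺]·P(H₂)), solving for [H⁺] gives log[H⁺] = -4.391, so pH = 4.39.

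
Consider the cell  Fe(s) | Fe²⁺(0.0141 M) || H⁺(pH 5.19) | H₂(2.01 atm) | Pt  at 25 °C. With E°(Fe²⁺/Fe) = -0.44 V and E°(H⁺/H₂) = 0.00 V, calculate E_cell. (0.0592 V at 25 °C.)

0.18 V

The hydrogen couple is the cathode, so E°_cell = 0.44 V; n = 2.
[H⁺] = 10^(−5.19) = 6.5 × 10^-6 M, and Q = [Fe²⁺]·P(H₂) / [H⁺]^2 = 6.8 × 10^8.
E = E° − (0.0592/2) log Q = 0.44 − (0.0592/2)(8.832) = 0.179 V.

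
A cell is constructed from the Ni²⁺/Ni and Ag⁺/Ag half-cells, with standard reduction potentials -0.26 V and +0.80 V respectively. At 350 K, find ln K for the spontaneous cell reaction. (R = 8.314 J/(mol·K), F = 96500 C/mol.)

E°_cell = +0.80 − (-0.26) = 1.06 V, with n = 2 electrons transferred.
At equilibrium E = 0, so the Nernst equation gives ln K = nFE°/RT = (2)(96500)(1.06)/((8.314)(350)) = 70.30.

ln K = 70.3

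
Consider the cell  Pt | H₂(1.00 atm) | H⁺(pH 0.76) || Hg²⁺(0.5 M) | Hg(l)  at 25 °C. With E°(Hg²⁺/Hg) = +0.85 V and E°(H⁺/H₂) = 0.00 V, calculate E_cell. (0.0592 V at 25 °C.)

The Hg²⁺/Hg couple is the cathode, so E°_cell = 0.85 V; n = 2.
[H⁺] = 10^(−0.76) = 0.17 M, and Q = [H⁺]^2 / ([Hg²⁺]·P(H₂)) = 0.0604.
E = E° − (0.0592/2) log Q = 0.85 − (0.0592/2)(-1.219) = 0.886 V.

0.89 V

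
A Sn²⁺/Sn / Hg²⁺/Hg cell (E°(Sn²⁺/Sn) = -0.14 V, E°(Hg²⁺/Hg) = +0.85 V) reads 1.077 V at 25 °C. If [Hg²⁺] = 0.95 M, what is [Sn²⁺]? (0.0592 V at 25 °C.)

From the Nernst equation, log Q = n(E° − E)/0.0592 = 2(0.99 − 1.077)/0.0592 = -2.939, so Q = 0.00115.
With Q = [Sn²⁺]/[Hg²⁺] and the known concentrations, [Sn²⁺] in the numerator gives [Sn²⁺] = 0.0011 M.

0.0011 M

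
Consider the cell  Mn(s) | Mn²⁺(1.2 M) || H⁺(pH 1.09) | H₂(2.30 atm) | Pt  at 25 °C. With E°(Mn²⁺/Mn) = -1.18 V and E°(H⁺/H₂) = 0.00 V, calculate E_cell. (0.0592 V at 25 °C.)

1.10 V

The hydrogen couple is the cathode, so E°_cell = 1.18 V; n = 2.
[H⁺] = 10^(−1.09) = 0.081 M, and Q = [Mn²⁺]·P(H₂) / [H⁺]^2 = 418.
E = E° − (0.0592/2) log Q = 1.18 − (0.0592/2)(2.621) = 1.102 V.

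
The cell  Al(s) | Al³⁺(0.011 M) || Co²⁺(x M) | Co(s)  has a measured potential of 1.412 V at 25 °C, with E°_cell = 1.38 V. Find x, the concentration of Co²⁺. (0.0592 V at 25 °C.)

From the Nernst equation, log Q = n(E° − E)/0.0592 = 6(1.38 − 1.412)/0.0592 = -3.243, so Q = 5.71 × 10^-4.
With Q = [Al³⁺]^2/[Co²⁺]^3 and the known concentrations, [Co²⁺]^3 in the denominator gives [Co²⁺] = 0.6 M.

0.6 M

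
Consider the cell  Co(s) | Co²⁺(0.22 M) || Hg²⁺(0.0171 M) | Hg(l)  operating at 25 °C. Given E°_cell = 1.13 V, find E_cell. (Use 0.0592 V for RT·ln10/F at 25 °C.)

1.10 V

Balancing electrons gives n = 2; the reaction quotient is Q = [Co²⁺]/[Hg²⁺] = 12.9.
At 25 °C, E = E° − (0.0592/n) log Q = 1.13 − (0.0592/2)(1.109) = 1.130 − 0.033 = 1.097 V.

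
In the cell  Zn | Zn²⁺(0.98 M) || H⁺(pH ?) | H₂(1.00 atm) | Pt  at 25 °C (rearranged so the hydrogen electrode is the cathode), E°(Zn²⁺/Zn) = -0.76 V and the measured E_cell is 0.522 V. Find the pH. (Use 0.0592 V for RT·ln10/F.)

pH = 4.02

E°_cell = 0.76 V and n = 2.
log Q = n(E° − E)/0.0592 = 2×(0.76 − 0.522)/0.0592 = 8.041.
With Q = [Zn²⁺]·P(H₂) / [H⁺]^2, solving for [H⁺] gives log[H⁺] = -4.025, so pH = 4.02.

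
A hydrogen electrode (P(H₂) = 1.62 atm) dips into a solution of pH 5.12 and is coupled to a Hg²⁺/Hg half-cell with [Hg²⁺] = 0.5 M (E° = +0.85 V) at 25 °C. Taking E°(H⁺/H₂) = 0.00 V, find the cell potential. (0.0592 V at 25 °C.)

The Hg²⁺/Hg couple is the cathode, so E°_cell = 0.85 V; n = 2.
[H⁺] = 10^(−5.12) = 7.6 × 10^-6 M, and Q = [H⁺]^2 / ([Hg²⁺]·P(H₂)) = 7.1 × 10^-11.
E = E° − (0.0592/2) log Q = 0.85 − (0.0592/2)(-10.148) = 1.150 V.

1.15 V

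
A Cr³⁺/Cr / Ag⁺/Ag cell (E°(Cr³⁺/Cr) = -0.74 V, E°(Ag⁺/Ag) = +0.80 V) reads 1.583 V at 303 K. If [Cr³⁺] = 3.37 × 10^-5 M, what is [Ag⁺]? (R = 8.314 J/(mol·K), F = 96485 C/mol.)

0.17 M

From the Nernst equation, ln Q = nF(E° − E)/RT = 3×96485×(1.54 − 1.583)/(8.314×303) = -4.941, so Q = 0.00715.
With Q = [Cr³⁺]/[Ag⁺]^3 and the known concentrations, [Ag⁺]^3 in the denominator gives [Ag⁺] = 0.17 M.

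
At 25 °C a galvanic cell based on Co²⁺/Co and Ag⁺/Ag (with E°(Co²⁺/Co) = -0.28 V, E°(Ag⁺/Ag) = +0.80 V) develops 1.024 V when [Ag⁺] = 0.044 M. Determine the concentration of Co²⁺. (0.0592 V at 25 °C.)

0.15 M

From the Nernst equation, log Q = n(E° − E)/0.0592 = 2(1.08 − 1.024)/0.0592 = 1.892, so Q = 78.0.
With Q = [Co²⁺]/[Ag⁺]^2 and the known concentrations, [Co²⁺] in the numerator gives [Co²⁺] = 0.15 M.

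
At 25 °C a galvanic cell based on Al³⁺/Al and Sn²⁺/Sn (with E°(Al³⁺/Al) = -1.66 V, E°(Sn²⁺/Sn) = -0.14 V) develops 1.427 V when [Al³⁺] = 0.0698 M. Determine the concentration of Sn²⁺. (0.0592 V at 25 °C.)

1.2 × 10^-4 M

From the Nernst equation, log Q = n(E° − E)/0.0592 = 6(1.52 − 1.427)/0.0592 = 9.426, so Q = 2.66 × 10^9.
With Q = [Al³⁺]^2/[Sn²⁺]^3 and the known concentrations, [Sn²⁺]^3 in the denominator gives [Sn²⁺] = 1.2 × 10^-4 M.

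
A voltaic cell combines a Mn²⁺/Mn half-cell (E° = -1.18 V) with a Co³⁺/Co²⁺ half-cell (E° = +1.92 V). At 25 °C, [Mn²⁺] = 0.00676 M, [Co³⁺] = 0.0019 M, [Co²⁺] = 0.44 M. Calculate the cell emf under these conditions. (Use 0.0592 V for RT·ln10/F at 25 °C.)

3.02 V

The Co³⁺/Co²⁺ couple has the higher reduction potential and acts as the cathode, so E°_cell = +1.92 − (-1.18) = 3.10 V.
Balancing electrons gives n = 2; the reaction quotient is Q = [Mn²⁺]·[Co²⁺]^2/[Co³⁺]^2 = 363.
At 25 °C, E = E° − (0.0592/n) log Q = 3.10 − (0.0592/2)(2.559) = 3.100 − 0.076 = 3.024 V.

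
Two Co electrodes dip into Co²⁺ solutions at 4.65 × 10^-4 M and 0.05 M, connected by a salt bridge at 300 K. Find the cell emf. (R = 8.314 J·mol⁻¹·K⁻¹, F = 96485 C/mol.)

0.060 V

Both half-cells are Co²⁺/Co, so E°_cell = 0. The concentrated side is the cathode; the cell reaction moves Co²⁺ from high to low concentration with n = 2.
Q = [Co²⁺]_dilute/[Co²⁺]_conc = 4.65 × 10^-4/0.05 = 0.00930.
E = 0 − (RT/nF) ln Q = −((8.314×300)/(2×96485))(-4.678) = 0.0605 V.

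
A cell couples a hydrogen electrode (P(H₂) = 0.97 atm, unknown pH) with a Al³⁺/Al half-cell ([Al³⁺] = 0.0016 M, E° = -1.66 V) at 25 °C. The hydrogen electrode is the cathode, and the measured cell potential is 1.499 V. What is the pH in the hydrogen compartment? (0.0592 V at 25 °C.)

E°_cell = 1.66 V and n = 6.
log Q = n(E° − E)/0.0592 = 6×(1.66 − 1.499)/0.0592 = 16.318.
With Q = [Al³⁺]^2·P(H₂)^3 / [H⁺]^6, solving for [H⁺] gives log[H⁺] = -3.658, so pH = 3.66.

pH = 3.66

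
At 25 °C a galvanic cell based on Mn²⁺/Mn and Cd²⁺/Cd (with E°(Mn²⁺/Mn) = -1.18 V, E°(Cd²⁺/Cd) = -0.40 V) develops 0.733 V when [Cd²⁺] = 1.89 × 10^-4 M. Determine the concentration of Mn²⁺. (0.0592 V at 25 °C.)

0.0073 M

From the Nernst equation, log Q = n(E° − E)/0.0592 = 2(0.78 − 0.733)/0.0592 = 1.588, so Q = 38.7.
With Q = [Mn²⁺]/[Cd²⁺] and the known concentrations, [Mn²⁺] in the numerator gives [Mn²⁺] = 0.0073 M.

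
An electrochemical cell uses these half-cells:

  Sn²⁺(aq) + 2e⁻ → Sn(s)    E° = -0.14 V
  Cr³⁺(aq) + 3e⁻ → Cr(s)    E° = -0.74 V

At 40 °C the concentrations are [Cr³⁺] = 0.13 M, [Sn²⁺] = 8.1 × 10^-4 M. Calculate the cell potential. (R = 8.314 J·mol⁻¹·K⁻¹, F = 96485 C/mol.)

The Sn²⁺/Sn couple has the higher reduction potential and acts as the cathode, so E°_cell = -0.14 − (-0.74) = 0.60 V.
Balancing electrons gives n = 6; the reaction quotient is Q = [Cr³⁺]^2/[Sn²⁺]^3 = 3.18 × 10^7.
E = E° − (RT/nF) ln Q = 0.60 − (8.314×313)/(6×96485) × (17.275) = 0.600 − 0.078 = 0.522 V.

0.522 V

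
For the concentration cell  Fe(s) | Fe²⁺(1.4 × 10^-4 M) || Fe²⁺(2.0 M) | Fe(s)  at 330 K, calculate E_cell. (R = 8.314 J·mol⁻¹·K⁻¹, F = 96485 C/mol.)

Both half-cells are Fe²⁺/Fe, so E°_cell = 0. The concentrated side is the cathode; the cell reaction moves Fe²⁺ from high to low concentration with n = 2.
Q = [Fe²⁺]_dilute/[Fe²⁺]_conc = 1.4 × 10^-4/2.0 = 7 × 10^-5.
E = 0 − (RT/nF) ln Q = −((8.314×330)/(2×96485))(-9.567) = 0.1360 V.

0.14 V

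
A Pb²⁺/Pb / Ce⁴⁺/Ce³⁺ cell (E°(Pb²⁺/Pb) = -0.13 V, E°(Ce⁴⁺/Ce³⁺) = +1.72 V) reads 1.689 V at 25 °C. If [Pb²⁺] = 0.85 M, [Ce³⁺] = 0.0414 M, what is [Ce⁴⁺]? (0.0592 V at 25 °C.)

From the Nernst equation, log Q = n(E° − E)/0.0592 = 2(1.85 − 1.689)/0.0592 = 5.439, so Q = 2.75 × 10^5.
With Q = [Pb²⁺]·[Ce³⁺]^2/[Ce⁴⁺]^2 and the known concentrations, [Ce⁴⁺]^2 in the denominator gives [Ce⁴⁺] = 7.3 × 10^-5 M.

7.3 × 10^-5 M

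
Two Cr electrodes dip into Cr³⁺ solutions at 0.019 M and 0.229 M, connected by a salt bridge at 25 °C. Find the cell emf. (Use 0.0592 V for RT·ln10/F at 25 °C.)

0.021 V

Both half-cells are Cr³⁺/Cr, so E°_cell = 0. The concentrated side is the cathode; the cell reaction moves Cr³⁺ from high to low concentration with n = 3.
Q = [Cr³⁺]_dilute/[Cr³⁺]_conc = 0.019/0.229 = 0.0830.
E = 0 − (0.0592/3) log Q = −(0.0592/3)(-1.081) = 0.0213 V.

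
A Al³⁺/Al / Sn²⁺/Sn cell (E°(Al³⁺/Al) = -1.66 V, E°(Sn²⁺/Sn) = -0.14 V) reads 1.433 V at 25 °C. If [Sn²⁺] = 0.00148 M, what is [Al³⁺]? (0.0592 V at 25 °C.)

From the Nernst equation, log Q = n(E° − E)/0.0592 = 6(1.52 − 1.433)/0.0592 = 8.818, so Q = 6.57 × 10^8.
With Q = [Al³⁺]^2/[Sn²⁺]^3 and the known concentrations, [Al³⁺]^2 in the numerator gives [Al³⁺] = 1.5 M.

1.5 M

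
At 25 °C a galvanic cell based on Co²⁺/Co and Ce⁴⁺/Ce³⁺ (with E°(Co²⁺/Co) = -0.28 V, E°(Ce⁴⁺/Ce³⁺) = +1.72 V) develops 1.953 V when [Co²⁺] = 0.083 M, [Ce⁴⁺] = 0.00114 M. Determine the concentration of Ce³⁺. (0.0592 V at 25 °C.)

From the Nernst equation, log Q = n(E° − E)/0.0592 = 2(2.00 − 1.953)/0.0592 = 1.588, so Q = 38.7.
With Q = [Co²⁺]·[Ce³⁺]^2/[Ce⁴⁺]^2 and the known concentrations, [Ce³⁺]^2 in the numerator gives [Ce³⁺] = 0.025 M.

0.025 M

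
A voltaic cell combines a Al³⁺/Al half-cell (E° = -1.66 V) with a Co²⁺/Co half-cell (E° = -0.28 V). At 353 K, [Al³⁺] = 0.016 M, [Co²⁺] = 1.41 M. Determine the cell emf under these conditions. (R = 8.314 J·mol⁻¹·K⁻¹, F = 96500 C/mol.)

The Co²⁺/Co couple has the higher reduction potential and acts as the cathode, so E°_cell = -0.28 − (-1.66) = 1.38 V.
Balancing electrons gives n = 6; the reaction quotient is Q = [Al³⁺]^2/[Co²⁺]^3 = 9.13 × 10^-5.
E = E° − (RT/nF) ln Q = 1.38 − (8.314×353)/(6×96500) × (-9.301) = 1.380 + 0.047 = 1.427 V.

1.43 V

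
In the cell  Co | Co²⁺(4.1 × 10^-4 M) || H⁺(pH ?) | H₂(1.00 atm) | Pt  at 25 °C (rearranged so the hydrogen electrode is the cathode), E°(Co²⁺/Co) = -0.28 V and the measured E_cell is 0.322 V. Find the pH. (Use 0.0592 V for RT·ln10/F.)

pH = 0.98

E°_cell = 0.28 V and n = 2.
log Q = n(E° − E)/0.0592 = 2×(0.28 − 0.322)/0.0592 = -1.419.
With Q = [Co²⁺]·P(H₂) / [H⁺]^2, solving for [H⁺] gives log[H⁺] = -0.984, so pH = 0.98.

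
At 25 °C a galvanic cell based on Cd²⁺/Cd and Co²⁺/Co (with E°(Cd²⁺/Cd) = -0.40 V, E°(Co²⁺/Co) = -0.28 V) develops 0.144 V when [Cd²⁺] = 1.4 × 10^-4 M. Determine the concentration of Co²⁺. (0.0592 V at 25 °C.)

9.1 × 10^-4 M

From the Nernst equation, log Q = n(E° − E)/0.0592 = 2(0.12 − 0.144)/0.0592 = -0.811, so Q = 0.155.
With Q = [Cd²⁺]/[Co²⁺] and the known concentrations, [Co²⁺] in the denominator gives [Co²⁺] = 9.1 × 10^-4 M.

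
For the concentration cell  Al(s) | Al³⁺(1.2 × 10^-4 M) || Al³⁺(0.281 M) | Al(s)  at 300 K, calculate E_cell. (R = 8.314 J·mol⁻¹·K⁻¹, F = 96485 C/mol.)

Both half-cells are Al³⁺/Al, so E°_cell = 0. The concentrated side is the cathode; the cell reaction moves Al³⁺ from high to low concentration with n = 3.
Q = [Al³⁺]_dilute/[Al³⁺]_conc = 1.2 × 10^-4/0.281 = 4.27 × 10^-4.
E = 0 − (RT/nF) ln Q = −((8.314×300)/(3×96485))(-7.759) = 0.0669 V.

0.067 V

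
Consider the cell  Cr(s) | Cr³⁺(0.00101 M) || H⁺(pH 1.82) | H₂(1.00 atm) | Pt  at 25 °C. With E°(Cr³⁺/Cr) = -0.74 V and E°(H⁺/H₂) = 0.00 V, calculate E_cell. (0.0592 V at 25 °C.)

The hydrogen couple is the cathode, so E°_cell = 0.74 V; n = 6.
[H⁺] = 10^(−1.82) = 0.015 M, and Q = [Cr³⁺]^2·P(H₂)^3 / [H⁺]^6 = 8.48 × 10^4.
E = E° − (0.0592/6) log Q = 0.74 − (0.0592/6)(4.929) = 0.691 V.

0.69 V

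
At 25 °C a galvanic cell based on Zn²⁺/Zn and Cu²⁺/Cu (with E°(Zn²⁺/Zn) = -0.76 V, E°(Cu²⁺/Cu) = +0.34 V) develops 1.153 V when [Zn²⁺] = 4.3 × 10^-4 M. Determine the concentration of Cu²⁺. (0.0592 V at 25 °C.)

From the Nernst equation, log Q = n(E° − E)/0.0592 = 2(1.10 − 1.153)/0.0592 = -1.791, so Q = 0.0162.
With Q = [Zn²⁺]/[Cu²⁺] and the known concentrations, [Cu²⁺] in the denominator gives [Cu²⁺] = 0.027 M.

0.027 M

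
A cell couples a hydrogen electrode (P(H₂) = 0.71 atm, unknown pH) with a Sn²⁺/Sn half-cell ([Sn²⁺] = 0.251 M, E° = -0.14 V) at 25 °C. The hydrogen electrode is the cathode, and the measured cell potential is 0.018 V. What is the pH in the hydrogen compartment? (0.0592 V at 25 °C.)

pH = 2.44

E°_cell = 0.14 V and n = 2.
log Q = n(E° − E)/0.0592 = 2×(0.14 − 0.018)/0.0592 = 4.122.
With Q = [Sn²⁺]·P(H₂) / [H⁺]^2, solving for [H⁺] gives log[H⁺] = -2.435, so pH = 2.44.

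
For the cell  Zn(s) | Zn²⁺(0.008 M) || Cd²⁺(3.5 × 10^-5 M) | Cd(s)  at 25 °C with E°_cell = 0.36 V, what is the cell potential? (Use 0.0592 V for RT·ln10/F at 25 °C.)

0.290 V

Balancing electrons gives n = 2; the reaction quotient is Q = [Zn²⁺]/[Cd²⁺] = 229.
At 25 °C, E = E° − (0.0592/n) log Q = 0.36 − (0.0592/2)(2.359) = 0.360 − 0.070 = 0.290 V.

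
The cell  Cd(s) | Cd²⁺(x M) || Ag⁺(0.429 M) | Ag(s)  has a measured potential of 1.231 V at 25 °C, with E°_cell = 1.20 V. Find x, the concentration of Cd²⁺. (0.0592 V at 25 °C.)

From the Nernst equation, log Q = n(E° − E)/0.0592 = 2(1.20 − 1.231)/0.0592 = -1.047, so Q = 0.0897.
With Q = [Cd²⁺]/[Ag⁺]^2 and the known concentrations, [Cd²⁺] in the numerator gives [Cd²⁺] = 0.017 M.

0.017 M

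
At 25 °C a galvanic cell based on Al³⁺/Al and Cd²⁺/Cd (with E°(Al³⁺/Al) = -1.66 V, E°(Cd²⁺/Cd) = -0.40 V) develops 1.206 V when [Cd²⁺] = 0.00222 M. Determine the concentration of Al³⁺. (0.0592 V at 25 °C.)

From the Nernst equation, log Q = n(E° − E)/0.0592 = 6(1.26 − 1.206)/0.0592 = 5.473, so Q = 2.97 × 10^5.
With Q = [Al³⁺]^2/[Cd²⁺]^3 and the known concentrations, [Al³⁺]^2 in the numerator gives [Al³⁺] = 0.057 M.

0.057 M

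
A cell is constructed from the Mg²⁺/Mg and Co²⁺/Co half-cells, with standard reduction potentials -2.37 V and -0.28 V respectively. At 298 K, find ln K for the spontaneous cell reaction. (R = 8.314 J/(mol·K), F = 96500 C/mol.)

ln K = 162.8

E°_cell = -0.28 − (-2.37) = 2.09 V, with n = 2 electrons transferred.
At equilibrium E = 0, so the Nernst equation gives ln K = nFE°/RT = (2)(96500)(2.09)/((8.314)(298)) = 162.81.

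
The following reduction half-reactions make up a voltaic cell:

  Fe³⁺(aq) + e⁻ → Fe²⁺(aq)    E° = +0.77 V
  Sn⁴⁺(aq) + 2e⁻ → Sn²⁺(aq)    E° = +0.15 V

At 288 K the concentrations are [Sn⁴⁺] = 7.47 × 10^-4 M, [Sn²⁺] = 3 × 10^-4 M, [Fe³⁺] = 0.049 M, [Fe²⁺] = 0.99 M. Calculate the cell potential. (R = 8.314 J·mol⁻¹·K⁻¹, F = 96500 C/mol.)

The Fe³⁺/Fe²⁺ couple has the higher reduction potential and acts as the cathode, so E°_cell = +0.77 − (+0.15) = 0.62 V.
Balancing electrons gives n = 2; the reaction quotient is Q = [Sn⁴⁺]·[Fe²⁺]^2/([Sn²⁺]·[Fe³⁺]^2) = 1020.
E = E° − (RT/nF) ln Q = 0.62 − (8.314×288)/(2×96500) × (6.924) = 0.620 − 0.086 = 0.534 V.

0.534 V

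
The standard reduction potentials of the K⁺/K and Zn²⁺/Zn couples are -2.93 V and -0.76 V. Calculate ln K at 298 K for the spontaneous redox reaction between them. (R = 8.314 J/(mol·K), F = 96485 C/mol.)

E°_cell = -0.76 − (-2.93) = 2.17 V, with n = 2 electrons transferred.
At equilibrium E = 0, so the Nernst equation gives ln K = nFE°/RT = (2)(96485)(2.17)/((8.314)(298)) = 169.01.

ln K = 169.0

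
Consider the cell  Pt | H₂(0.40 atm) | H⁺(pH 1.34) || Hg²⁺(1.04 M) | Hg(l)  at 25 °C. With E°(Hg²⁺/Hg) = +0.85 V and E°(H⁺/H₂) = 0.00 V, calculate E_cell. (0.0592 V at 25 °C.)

0.92 V

The Hg²⁺/Hg couple is the cathode, so E°_cell = 0.85 V; n = 2.
[H⁺] = 10^(−1.34) = 0.046 M, and Q = [H⁺]^2 / ([Hg²⁺]·P(H₂)) = 0.00502.
E = E° − (0.0592/2) log Q = 0.85 − (0.0592/2)(-2.299) = 0.918 V.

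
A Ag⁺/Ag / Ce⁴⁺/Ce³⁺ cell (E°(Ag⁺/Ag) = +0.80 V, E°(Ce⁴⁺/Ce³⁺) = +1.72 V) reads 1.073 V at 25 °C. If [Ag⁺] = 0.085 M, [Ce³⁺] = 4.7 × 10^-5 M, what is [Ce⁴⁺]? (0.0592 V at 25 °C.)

From the Nernst equation, log Q = n(E° − E)/0.0592 = 1(0.92 − 1.073)/0.0592 = -2.584, so Q = 0.00260.
With Q = [Ag⁺]·[Ce³⁺]/[Ce⁴⁺] and the known concentrations, [Ce⁴⁺] in the denominator gives [Ce⁴⁺] = 0.0015 M.

0.0015 M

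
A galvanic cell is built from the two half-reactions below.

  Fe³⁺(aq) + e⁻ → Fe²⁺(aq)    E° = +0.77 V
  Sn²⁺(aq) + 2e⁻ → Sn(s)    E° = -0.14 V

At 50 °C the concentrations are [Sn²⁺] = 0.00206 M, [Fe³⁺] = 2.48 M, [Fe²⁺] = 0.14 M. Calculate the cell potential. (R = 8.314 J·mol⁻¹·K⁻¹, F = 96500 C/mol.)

The Fe³⁺/Fe²⁺ couple has the higher reduction potential and acts as the cathode, so E°_cell = +0.77 − (-0.14) = 0.91 V.
Balancing electrons gives n = 2; the reaction quotient is Q = [Sn²⁺]·[Fe²⁺]^2/[Fe³⁺]^2 = 6.56 × 10^-6.
E = E° − (RT/nF) ln Q = 0.91 − (8.314×323)/(2×96500) × (-11.934) = 0.910 + 0.166 = 1.076 V.

1.08 V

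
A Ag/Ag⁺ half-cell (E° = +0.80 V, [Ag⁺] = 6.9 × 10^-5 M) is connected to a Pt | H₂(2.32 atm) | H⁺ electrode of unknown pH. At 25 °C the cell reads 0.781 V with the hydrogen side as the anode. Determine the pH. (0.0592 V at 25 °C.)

pH = 3.66

E°_cell = 0.80 V and n = 2.
log Q = n(E° − E)/0.0592 = 2×(0.80 − 0.781)/0.0592 = 0.642.
With Q = [H⁺]^2 / ([Ag⁺]^2·P(H₂)), solving for [H⁺] gives log[H⁺] = -3.657, so pH = 3.66.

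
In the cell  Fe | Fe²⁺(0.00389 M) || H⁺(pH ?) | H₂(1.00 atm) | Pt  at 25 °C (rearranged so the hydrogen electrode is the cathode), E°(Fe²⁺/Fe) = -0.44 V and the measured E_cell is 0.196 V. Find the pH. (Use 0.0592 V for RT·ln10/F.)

pH = 5.33

E°_cell = 0.44 V and n = 2.
log Q = n(E° − E)/0.0592 = 2×(0.44 − 0.196)/0.0592 = 8.243.
With Q = [Fe²⁺]·P(H₂) / [H⁺]^2, solving for [H⁺] gives log[H⁺] = -5.327, so pH = 5.33.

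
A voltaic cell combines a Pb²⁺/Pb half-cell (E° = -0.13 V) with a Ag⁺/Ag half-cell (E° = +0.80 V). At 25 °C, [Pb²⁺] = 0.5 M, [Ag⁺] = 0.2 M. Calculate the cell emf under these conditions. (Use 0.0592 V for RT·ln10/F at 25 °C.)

0.898 V

The Ag⁺/Ag couple has the higher reduction potential and acts as the cathode, so E°_cell = +0.80 − (-0.13) = 0.93 V.
Balancing electrons gives n = 2; the reaction quotient is Q = [Pb²⁺]/[Ag⁺]^2 = 12.5.
At 25 °C, E = E° − (0.0592/n) log Q = 0.93 − (0.0592/2)(1.097) = 0.930 − 0.032 = 0.898 V.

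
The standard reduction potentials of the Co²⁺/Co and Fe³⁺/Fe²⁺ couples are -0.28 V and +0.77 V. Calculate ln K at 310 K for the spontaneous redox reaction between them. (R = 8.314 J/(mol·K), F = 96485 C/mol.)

ln K = 78.6

E°_cell = +0.77 − (-0.28) = 1.05 V, with n = 2 electrons transferred.
At equilibrium E = 0, so the Nernst equation gives ln K = nFE°/RT = (2)(96485)(1.05)/((8.314)(310)) = 78.62.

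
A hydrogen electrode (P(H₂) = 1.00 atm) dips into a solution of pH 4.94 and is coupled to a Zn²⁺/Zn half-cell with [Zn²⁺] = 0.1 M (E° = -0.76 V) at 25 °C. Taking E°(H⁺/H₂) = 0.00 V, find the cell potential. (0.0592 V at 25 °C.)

The hydrogen couple is the cathode, so E°_cell = 0.76 V; n = 2.
[H⁺] = 10^(−4.94) = 1.1 × 10^-5 M, and Q = [Zn²⁺]·P(H₂) / [H⁺]^2 = 7.59 × 10^8.
E = E° − (0.0592/2) log Q = 0.76 − (0.0592/2)(8.880) = 0.497 V.

0.50 V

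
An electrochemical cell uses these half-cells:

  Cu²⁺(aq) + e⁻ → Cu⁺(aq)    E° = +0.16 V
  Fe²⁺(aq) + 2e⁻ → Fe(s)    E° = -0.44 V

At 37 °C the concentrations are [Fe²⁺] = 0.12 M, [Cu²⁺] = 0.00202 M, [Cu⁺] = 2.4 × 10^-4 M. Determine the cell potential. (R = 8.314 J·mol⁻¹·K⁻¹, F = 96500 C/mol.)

The Cu²⁺/Cu⁺ couple has the higher reduction potential and acts as the cathode, so E°_cell = +0.16 − (-0.44) = 0.60 V.
Balancing electrons gives n = 2; the reaction quotient is Q = [Fe²⁺]·[Cu⁺]^2/[Cu²⁺]^2 = 0.00169.
E = E° − (RT/nF) ln Q = 0.60 − (8.314×310)/(2×96500) × (-6.381) = 0.600 + 0.085 = 0.685 V.

0.685 V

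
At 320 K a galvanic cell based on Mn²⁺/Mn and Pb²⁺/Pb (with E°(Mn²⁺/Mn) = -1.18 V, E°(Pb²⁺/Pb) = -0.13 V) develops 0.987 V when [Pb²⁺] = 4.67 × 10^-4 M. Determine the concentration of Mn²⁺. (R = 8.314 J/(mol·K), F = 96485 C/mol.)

0.045 M

From the Nernst equation, ln Q = nF(E° − E)/RT = 2×96485×(1.05 − 0.987)/(8.314×320) = 4.570, so Q = 96.5.
With Q = [Mn²⁺]/[Pb²⁺] and the known concentrations, [Mn²⁺] in the numerator gives [Mn²⁺] = 0.045 M.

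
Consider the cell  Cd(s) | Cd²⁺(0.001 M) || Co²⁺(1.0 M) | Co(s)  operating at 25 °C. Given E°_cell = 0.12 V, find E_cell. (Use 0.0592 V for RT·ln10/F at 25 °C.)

Balancing electrons gives n = 2; the reaction quotient is Q = [Cd²⁺]/[Co²⁺] = 0.00100.
At 25 °C, E = E° − (0.0592/n) log Q = 0.12 − (0.0592/2)(-3.000) = 0.120 + 0.089 = 0.209 V.

0.209 V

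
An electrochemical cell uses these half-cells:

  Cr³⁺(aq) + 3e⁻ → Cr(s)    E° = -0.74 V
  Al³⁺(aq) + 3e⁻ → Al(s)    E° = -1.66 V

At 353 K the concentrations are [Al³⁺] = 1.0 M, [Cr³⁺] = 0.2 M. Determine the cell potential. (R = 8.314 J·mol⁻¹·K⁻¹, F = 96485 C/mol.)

The Cr³⁺/Cr couple has the higher reduction potential and acts as the cathode, so E°_cell = -0.74 − (-1.66) = 0.92 V.
Balancing electrons gives n = 3; the reaction quotient is Q = [Al³⁺]/[Cr³⁺] = 5.00.
E = E° − (RT/nF) ln Q = 0.92 − (8.314×353)/(3×96485) × (1.609) = 0.920 − 0.016 = 0.904 V.

0.904 V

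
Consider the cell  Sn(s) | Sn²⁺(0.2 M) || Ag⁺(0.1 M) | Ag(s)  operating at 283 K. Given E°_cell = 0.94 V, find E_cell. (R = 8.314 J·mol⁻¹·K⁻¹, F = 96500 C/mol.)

Balancing electrons gives n = 2; the reaction quotient is Q = [Sn²⁺]/[Ag⁺]^2 = 20.0.
E = E° − (RT/nF) ln Q = 0.94 − (8.314×283)/(2×96500) × (2.996) = 0.940 − 0.037 = 0.903 V.

0.903 V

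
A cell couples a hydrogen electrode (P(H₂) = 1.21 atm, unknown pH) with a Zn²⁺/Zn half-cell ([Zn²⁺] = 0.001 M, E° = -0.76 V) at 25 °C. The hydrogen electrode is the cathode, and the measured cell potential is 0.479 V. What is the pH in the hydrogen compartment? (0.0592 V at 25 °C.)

pH = 6.21

E°_cell = 0.76 V and n = 2.
log Q = n(E° − E)/0.0592 = 2×(0.76 − 0.479)/0.0592 = 9.493.
With Q = [Zn²⁺]·P(H₂) / [H⁺]^2, solving for [H⁺] gives log[H⁺] = -6.205, so pH = 6.21.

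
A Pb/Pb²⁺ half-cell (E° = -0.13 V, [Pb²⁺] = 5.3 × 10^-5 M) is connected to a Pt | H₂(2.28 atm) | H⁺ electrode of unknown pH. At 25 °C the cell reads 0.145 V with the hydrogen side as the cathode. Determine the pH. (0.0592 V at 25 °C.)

E°_cell = 0.13 V and n = 2.
log Q = n(E° − E)/0.0592 = 2×(0.13 − 0.145)/0.0592 = -0.507.
With Q = [Pb²⁺]·P(H₂) / [H⁺]^2, solving for [H⁺] gives log[H⁺] = -1.706, so pH = 1.71.

pH = 1.71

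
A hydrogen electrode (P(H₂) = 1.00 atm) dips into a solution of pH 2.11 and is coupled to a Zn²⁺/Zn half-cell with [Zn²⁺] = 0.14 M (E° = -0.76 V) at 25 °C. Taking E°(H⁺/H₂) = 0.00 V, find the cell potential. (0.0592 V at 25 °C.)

The hydrogen couple is the cathode, so E°_cell = 0.76 V; n = 2.
[H⁺] = 10^(−2.11) = 0.0078 M, and Q = [Zn²⁺]·P(H₂) / [H⁺]^2 = 2320.
E = E° − (0.0592/2) log Q = 0.76 − (0.0592/2)(3.366) = 0.660 V.

0.66 V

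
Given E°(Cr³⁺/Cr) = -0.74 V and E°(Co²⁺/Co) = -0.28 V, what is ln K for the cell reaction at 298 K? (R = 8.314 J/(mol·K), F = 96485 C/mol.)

ln K = 107.5

E°_cell = -0.28 − (-0.74) = 0.46 V, with n = 6 electrons transferred.
At equilibrium E = 0, so the Nernst equation gives ln K = nFE°/RT = (6)(96485)(0.46)/((8.314)(298)) = 107.48.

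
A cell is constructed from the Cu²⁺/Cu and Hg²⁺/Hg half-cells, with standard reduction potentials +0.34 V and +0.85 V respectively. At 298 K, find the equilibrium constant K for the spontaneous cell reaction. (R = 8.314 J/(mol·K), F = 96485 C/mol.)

1.8 × 10^17

E°_cell = +0.85 − (+0.34) = 0.51 V, with n = 2 electrons transferred.
At equilibrium E = 0, so the Nernst equation gives ln K = nFE°/RT = (2)(96485)(0.51)/((8.314)(298)) = 39.72.
K = e^39.72 = 1.8 × 10^17.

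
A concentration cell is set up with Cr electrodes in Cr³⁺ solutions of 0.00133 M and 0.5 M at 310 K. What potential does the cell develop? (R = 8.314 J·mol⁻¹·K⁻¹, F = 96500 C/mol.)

Both half-cells are Cr³⁺/Cr, so E°_cell = 0. The concentrated side is the cathode; the cell reaction moves Cr³⁺ from high to low concentration with n = 3.
Q = [Cr³⁺]_dilute/[Cr³⁺]_conc = 0.00133/0.5 = 0.00266.
E = 0 − (RT/nF) ln Q = −((8.314×310)/(3×96500))(-5.929) = 0.0528 V.

0.053 V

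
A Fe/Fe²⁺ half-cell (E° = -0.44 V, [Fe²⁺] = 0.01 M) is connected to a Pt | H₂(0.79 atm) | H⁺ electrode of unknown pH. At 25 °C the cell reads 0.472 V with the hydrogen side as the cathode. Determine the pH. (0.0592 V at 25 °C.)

pH = 0.51

E°_cell = 0.44 V and n = 2.
log Q = n(E° − E)/0.0592 = 2×(0.44 − 0.472)/0.0592 = -1.081.
With Q = [Fe²⁺]·P(H₂) / [H⁺]^2, solving for [H⁺] gives log[H⁺] = -0.511, so pH = 0.51.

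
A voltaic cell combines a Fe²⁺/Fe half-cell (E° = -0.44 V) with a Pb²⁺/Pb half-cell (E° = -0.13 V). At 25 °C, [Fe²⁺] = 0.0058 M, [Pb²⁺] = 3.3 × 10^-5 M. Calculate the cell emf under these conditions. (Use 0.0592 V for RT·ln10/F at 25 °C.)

0.244 V

The Pb²⁺/Pb couple has the higher reduction potential and acts as the cathode, so E°_cell = -0.13 − (-0.44) = 0.31 V.
Balancing electrons gives n = 2; the reaction quotient is Q = [Fe²⁺]/[Pb²⁺] = 176.
At 25 °C, E = E° − (0.0592/n) log Q = 0.31 − (0.0592/2)(2.245) = 0.310 − 0.066 = 0.244 V.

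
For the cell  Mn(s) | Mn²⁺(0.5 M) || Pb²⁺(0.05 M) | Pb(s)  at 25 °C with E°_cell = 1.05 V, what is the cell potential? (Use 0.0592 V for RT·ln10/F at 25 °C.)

1.02 V

Balancing electrons gives n = 2; the reaction quotient is Q = [Mn²⁺]/[Pb²⁺] = 10.0.
At 25 °C, E = E° − (0.0592/n) log Q = 1.05 − (0.0592/2)(1.000) = 1.050 − 0.030 = 1.020 V.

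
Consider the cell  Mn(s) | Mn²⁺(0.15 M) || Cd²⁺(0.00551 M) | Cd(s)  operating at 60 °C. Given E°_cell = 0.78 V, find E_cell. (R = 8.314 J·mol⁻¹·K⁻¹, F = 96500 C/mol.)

Balancing electrons gives n = 2; the reaction quotient is Q = [Mn²⁺]/[Cd²⁺] = 27.2.
E = E° − (RT/nF) ln Q = 0.78 − (8.314×333)/(2×96500) × (3.304) = 0.780 − 0.047 = 0.733 V.

0.733 V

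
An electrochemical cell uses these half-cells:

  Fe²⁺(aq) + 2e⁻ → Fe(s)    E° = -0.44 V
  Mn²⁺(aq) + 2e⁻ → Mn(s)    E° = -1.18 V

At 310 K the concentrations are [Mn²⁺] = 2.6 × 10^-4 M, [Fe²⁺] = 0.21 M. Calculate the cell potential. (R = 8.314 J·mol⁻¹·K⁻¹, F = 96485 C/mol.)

The Fe²⁺/Fe couple has the higher reduction potential and acts as the cathode, so E°_cell = -0.44 − (-1.18) = 0.74 V.
Balancing electrons gives n = 2; the reaction quotient is Q = [Mn²⁺]/[Fe²⁺] = 0.00124.
E = E° − (RT/nF) ln Q = 0.74 − (8.314×310)/(2×96485) × (-6.694) = 0.740 + 0.089 = 0.829 V.

0.829 V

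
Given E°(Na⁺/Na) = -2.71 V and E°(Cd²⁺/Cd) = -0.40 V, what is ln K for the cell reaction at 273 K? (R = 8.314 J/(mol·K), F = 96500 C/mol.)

ln K = 196.4

E°_cell = -0.40 − (-2.71) = 2.31 V, with n = 2 electrons transferred.
At equilibrium E = 0, so the Nernst equation gives ln K = nFE°/RT = (2)(96500)(2.31)/((8.314)(273)) = 196.42.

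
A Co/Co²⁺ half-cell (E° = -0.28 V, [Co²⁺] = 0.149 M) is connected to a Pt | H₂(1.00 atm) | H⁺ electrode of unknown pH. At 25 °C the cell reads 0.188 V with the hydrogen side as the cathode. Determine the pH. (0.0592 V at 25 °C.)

pH = 1.97

E°_cell = 0.28 V and n = 2.
log Q = n(E° − E)/0.0592 = 2×(0.28 − 0.188)/0.0592 = 3.108.
With Q = [Co²⁺]·P(H₂) / [H⁺]^2, solving for [H⁺] gives log[H⁺] = -1.967, so pH = 1.97.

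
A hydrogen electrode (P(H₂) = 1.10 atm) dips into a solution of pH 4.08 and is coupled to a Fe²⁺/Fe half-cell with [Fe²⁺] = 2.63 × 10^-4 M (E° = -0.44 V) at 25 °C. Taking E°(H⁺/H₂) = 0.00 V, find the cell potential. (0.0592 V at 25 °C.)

The hydrogen couple is the cathode, so E°_cell = 0.44 V; n = 2.
[H⁺] = 10^(−4.08) = 8.3 × 10^-5 M, and Q = [Fe²⁺]·P(H₂) / [H⁺]^2 = 4.18 × 10^4.
E = E° − (0.0592/2) log Q = 0.44 − (0.0592/2)(4.621) = 0.303 V.

0.30 V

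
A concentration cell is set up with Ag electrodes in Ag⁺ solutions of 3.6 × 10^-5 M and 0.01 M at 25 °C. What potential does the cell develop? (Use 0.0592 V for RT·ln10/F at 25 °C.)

Both half-cells are Ag⁺/Ag, so E°_cell = 0. The concentrated side is the cathode; the cell reaction moves Ag⁺ from high to low concentration with n = 1.
Q = [Ag⁺]_dilute/[Ag⁺]_conc = 3.6 × 10^-5/0.01 = 0.00360.
E = 0 − (0.0592/1) log Q = −(0.0592/1)(-2.444) = 0.1447 V.

0.14 V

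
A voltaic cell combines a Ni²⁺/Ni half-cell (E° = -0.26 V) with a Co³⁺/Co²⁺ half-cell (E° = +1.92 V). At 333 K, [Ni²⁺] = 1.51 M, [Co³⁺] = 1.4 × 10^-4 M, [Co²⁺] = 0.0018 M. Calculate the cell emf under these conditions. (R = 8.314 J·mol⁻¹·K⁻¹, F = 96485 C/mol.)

2.10 V

The Co³⁺/Co²⁺ couple has the higher reduction potential and acts as the cathode, so E°_cell = +1.92 − (-0.26) = 2.18 V.
Balancing electrons gives n = 2; the reaction quotient is Q = [Ni²⁺]·[Co²⁺]^2/[Co³⁺]^2 = 250.
E = E° − (RT/nF) ln Q = 2.18 − (8.314×333)/(2×96485) × (5.520) = 2.180 − 0.079 = 2.101 V.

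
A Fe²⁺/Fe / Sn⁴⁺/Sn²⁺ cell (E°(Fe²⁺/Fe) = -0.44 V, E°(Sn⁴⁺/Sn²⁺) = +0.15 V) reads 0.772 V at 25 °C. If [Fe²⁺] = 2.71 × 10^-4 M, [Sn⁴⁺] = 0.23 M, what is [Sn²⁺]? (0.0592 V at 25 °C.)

From the Nernst equation, log Q = n(E° − E)/0.0592 = 2(0.59 − 0.772)/0.0592 = -6.149, so Q = 7.1 × 10^-7.
With Q = [Fe²⁺]·[Sn²⁺]/[Sn⁴⁺] and the known concentrations, [Sn²⁺] in the numerator gives [Sn²⁺] = 6 × 10^-4 M.

6 × 10^-4 M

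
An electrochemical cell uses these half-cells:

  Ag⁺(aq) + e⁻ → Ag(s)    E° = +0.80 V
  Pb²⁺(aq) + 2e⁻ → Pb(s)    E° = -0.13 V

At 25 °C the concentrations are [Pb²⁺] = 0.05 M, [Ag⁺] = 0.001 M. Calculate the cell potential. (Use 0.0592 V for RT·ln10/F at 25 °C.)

The Ag⁺/Ag couple has the higher reduction potential and acts as the cathode, so E°_cell = +0.80 − (-0.13) = 0.93 V.
Balancing electrons gives n = 2; the reaction quotient is Q = [Pb²⁺]/[Ag⁺]^2 = 5 × 10^4.
At 25 °C, E = E° − (0.0592/n) log Q = 0.93 − (0.0592/2)(4.699) = 0.930 − 0.139 = 0.791 V.

0.791 V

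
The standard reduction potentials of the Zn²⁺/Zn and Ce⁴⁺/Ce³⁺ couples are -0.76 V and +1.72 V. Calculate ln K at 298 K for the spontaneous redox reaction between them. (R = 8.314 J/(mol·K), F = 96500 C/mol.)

ln K = 193.2

E°_cell = +1.72 − (-0.76) = 2.48 V, with n = 2 electrons transferred.
At equilibrium E = 0, so the Nernst equation gives ln K = nFE°/RT = (2)(96500)(2.48)/((8.314)(298)) = 193.19.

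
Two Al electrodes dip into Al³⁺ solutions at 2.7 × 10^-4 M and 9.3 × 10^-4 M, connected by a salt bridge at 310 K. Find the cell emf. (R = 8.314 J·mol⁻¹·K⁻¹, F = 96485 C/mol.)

Both half-cells are Al³⁺/Al, so E°_cell = 0. The concentrated side is the cathode; the cell reaction moves Al³⁺ from high to low concentration with n = 3.
Q = [Al³⁺]_dilute/[Al³⁺]_conc = 2.7 × 10^-4/9.3 × 10^-4 = 0.290.
E = 0 − (RT/nF) ln Q = −((8.314×310)/(3×96485))(-1.237) = 0.0110 V.

0.011 V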